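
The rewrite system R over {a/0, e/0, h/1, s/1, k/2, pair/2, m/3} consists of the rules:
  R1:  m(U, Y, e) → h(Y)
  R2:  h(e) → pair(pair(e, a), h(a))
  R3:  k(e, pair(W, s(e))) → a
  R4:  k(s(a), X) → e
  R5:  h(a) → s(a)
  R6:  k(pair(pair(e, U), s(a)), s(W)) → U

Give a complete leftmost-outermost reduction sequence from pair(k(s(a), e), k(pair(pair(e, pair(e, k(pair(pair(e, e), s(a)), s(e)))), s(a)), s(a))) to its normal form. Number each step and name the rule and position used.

1. pair(k(s(a), e), k(pair(pair(e, pair(e, k(pair(pair(e, e), s(a)), s(e)))), s(a)), s(a)))  →  pair(e, k(pair(pair(e, pair(e, k(pair(pair(e, e), s(a)), s(e)))), s(a)), s(a)))   [R4 at 1]
2. pair(e, k(pair(pair(e, pair(e, k(pair(pair(e, e), s(a)), s(e)))), s(a)), s(a)))  →  pair(e, pair(e, k(pair(pair(e, e), s(a)), s(e))))   [R6 at 2]
3. pair(e, pair(e, k(pair(pair(e, e), s(a)), s(e))))  →  pair(e, pair(e, e))   [R6 at 2.2]

pair(e, pair(e, e))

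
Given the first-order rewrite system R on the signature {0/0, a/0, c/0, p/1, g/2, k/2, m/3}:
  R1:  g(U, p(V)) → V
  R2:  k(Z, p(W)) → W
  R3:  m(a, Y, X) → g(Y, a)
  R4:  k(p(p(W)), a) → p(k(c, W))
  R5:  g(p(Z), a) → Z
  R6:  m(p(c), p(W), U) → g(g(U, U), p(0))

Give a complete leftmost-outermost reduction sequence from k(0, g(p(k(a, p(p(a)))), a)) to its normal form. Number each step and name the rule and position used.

a

1. k(0, g(p(k(a, p(p(a)))), a))  →  k(0, k(a, p(p(a))))   [R5 at 2]
2. k(0, k(a, p(p(a))))  →  k(0, p(a))   [R2 at 2]
3. k(0, p(a))  →  a   [R2 at ε]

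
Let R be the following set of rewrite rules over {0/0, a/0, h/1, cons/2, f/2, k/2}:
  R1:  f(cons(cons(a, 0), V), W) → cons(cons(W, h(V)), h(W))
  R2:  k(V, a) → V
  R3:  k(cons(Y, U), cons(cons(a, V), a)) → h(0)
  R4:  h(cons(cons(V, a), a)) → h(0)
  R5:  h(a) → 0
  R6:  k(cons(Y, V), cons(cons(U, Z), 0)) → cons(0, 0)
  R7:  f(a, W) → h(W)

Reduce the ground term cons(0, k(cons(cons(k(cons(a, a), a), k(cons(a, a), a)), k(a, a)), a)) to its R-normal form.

1. cons(0, k(cons(cons(k(cons(a, a), a), k(cons(a, a), a)), k(a, a)), a))  →  cons(0, cons(cons(k(cons(a, a), a), k(cons(a, a), a)), k(a, a)))   [R2 at 2]
2. cons(0, cons(cons(k(cons(a, a), a), k(cons(a, a), a)), k(a, a)))  →  cons(0, cons(cons(cons(a, a), k(cons(a, a), a)), k(a, a)))   [R2 at 2.1.1]
3. cons(0, cons(cons(cons(a, a), k(cons(a, a), a)), k(a, a)))  →  cons(0, cons(cons(cons(a, a), cons(a, a)), k(a, a)))   [R2 at 2.1.2]
4. cons(0, cons(cons(cons(a, a), cons(a, a)), k(a, a)))  →  cons(0, cons(cons(cons(a, a), cons(a, a)), a))   [R2 at 2.2]

cons(0, cons(cons(cons(a, a), cons(a, a)), a))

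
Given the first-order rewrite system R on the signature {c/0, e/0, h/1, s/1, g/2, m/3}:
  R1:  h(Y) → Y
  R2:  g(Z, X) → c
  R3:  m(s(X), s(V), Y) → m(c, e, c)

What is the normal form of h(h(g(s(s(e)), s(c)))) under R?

c

1. h(h(g(s(s(e)), s(c))))  →  h(g(s(s(e)), s(c)))   [R1 at ε]
2. h(g(s(s(e)), s(c)))  →  g(s(s(e)), s(c))   [R1 at ε]
3. g(s(s(e)), s(c))  →  c   [R2 at ε]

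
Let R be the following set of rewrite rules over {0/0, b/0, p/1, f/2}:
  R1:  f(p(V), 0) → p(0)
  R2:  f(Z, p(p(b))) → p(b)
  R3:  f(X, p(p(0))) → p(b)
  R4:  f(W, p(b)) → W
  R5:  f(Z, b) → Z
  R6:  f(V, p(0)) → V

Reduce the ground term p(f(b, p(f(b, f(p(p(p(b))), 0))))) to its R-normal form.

p(b)

1. p(f(b, p(f(b, f(p(p(p(b))), 0)))))  →  p(f(b, p(f(b, p(0)))))   [R1 at 1.2.1.2]
2. p(f(b, p(f(b, p(0)))))  →  p(f(b, p(b)))   [R6 at 1.2.1]
3. p(f(b, p(b)))  →  p(b)   [R4 at 1]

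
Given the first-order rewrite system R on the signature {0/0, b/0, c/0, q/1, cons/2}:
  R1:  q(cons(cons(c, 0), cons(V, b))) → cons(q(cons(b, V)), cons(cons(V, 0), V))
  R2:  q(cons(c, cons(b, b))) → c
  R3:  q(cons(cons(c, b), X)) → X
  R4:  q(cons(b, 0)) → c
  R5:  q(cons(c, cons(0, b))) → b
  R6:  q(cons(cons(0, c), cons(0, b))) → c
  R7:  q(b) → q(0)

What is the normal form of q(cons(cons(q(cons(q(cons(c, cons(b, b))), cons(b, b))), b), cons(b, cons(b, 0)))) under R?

cons(b, cons(b, 0))

1. q(cons(cons(q(cons(q(cons(c, cons(b, b))), cons(b, b))), b), cons(b, cons(b, 0))))  →  q(cons(cons(q(cons(c, cons(b, b))), b), cons(b, cons(b, 0))))   [R2 at 1.1.1.1.1]
2. q(cons(cons(q(cons(c, cons(b, b))), b), cons(b, cons(b, 0))))  →  q(cons(cons(c, b), cons(b, cons(b, 0))))   [R2 at 1.1.1]
3. q(cons(cons(c, b), cons(b, cons(b, 0))))  →  cons(b, cons(b, 0))   [R3 at ε]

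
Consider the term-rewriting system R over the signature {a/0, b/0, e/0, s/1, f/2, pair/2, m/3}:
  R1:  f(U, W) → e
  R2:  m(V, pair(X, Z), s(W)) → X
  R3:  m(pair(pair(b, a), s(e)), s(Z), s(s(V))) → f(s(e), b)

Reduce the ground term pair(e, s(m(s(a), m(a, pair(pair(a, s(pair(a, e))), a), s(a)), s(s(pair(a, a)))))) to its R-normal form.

pair(e, s(a))

1. pair(e, s(m(s(a), m(a, pair(pair(a, s(pair(a, e))), a), s(a)), s(s(pair(a, a))))))  →  pair(e, s(m(s(a), pair(a, s(pair(a, e))), s(s(pair(a, a))))))   [R2 at 2.1.2]
2. pair(e, s(m(s(a), pair(a, s(pair(a, e))), s(s(pair(a, a))))))  →  pair(e, s(a))   [R2 at 2.1]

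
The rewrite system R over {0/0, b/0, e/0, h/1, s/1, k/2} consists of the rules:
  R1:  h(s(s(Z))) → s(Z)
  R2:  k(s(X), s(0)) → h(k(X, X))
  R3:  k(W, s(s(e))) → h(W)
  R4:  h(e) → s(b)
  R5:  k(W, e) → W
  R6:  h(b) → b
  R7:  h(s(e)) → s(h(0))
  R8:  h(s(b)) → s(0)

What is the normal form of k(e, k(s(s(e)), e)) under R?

s(b)

1. k(e, k(s(s(e)), e))  →  k(e, s(s(e)))   [R5 at 2]
2. k(e, s(s(e)))  →  h(e)   [R3 at ε]
3. h(e)  →  s(b)   [R4 at ε]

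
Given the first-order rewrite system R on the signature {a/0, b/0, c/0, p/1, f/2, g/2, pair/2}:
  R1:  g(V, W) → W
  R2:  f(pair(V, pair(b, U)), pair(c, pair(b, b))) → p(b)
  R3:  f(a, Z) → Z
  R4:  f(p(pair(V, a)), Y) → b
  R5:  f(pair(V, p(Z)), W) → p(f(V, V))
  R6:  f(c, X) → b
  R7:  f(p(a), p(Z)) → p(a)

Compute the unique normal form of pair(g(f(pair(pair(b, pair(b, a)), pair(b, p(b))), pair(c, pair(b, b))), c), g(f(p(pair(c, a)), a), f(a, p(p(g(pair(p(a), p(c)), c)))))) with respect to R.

1. pair(g(f(pair(pair(b, pair(b, a)), pair(b, p(b))), pair(c, pair(b, b))), c), g(f(p(pair(c, a)), a), f(a, p(p(g(pair(p(a), p(c)), c))))))  →  pair(c, g(f(p(pair(c, a)), a), f(a, p(p(g(pair(p(a), p(c)), c))))))   [R1 at 1]
2. pair(c, g(f(p(pair(c, a)), a), f(a, p(p(g(pair(p(a), p(c)), c))))))  →  pair(c, f(a, p(p(g(pair(p(a), p(c)), c)))))   [R1 at 2]
3. pair(c, f(a, p(p(g(pair(p(a), p(c)), c)))))  →  pair(c, p(p(g(pair(p(a), p(c)), c))))   [R3 at 2]
4. pair(c, p(p(g(pair(p(a), p(c)), c))))  →  pair(c, p(p(c)))   [R1 at 2.1.1]

pair(c, p(p(c)))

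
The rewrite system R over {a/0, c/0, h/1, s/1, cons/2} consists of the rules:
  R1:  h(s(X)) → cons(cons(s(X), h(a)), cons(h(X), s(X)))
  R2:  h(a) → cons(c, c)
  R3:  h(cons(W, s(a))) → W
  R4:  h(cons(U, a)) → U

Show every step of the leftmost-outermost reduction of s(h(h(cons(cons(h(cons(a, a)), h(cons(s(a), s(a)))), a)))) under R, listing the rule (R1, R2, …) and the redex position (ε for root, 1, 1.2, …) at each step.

1. s(h(h(cons(cons(h(cons(a, a)), h(cons(s(a), s(a)))), a))))  →  s(h(cons(h(cons(a, a)), h(cons(s(a), s(a))))))   [R4 at 1.1]
2. s(h(cons(h(cons(a, a)), h(cons(s(a), s(a))))))  →  s(h(cons(a, h(cons(s(a), s(a))))))   [R4 at 1.1.1]
3. s(h(cons(a, h(cons(s(a), s(a))))))  →  s(h(cons(a, s(a))))   [R3 at 1.1.2]
4. s(h(cons(a, s(a))))  →  s(a)   [R3 at 1]

s(a)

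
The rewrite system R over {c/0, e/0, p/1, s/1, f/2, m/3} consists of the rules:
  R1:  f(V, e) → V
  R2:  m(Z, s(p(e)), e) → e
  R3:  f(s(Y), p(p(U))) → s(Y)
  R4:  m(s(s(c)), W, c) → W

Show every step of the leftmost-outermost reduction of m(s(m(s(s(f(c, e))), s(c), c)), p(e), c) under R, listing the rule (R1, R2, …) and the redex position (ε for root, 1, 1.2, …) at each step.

1. m(s(m(s(s(f(c, e))), s(c), c)), p(e), c)  →  m(s(m(s(s(c)), s(c), c)), p(e), c)   [R1 at 1.1.1.1.1]
2. m(s(m(s(s(c)), s(c), c)), p(e), c)  →  m(s(s(c)), p(e), c)   [R4 at 1.1]
3. m(s(s(c)), p(e), c)  →  p(e)   [R4 at ε]

p(e)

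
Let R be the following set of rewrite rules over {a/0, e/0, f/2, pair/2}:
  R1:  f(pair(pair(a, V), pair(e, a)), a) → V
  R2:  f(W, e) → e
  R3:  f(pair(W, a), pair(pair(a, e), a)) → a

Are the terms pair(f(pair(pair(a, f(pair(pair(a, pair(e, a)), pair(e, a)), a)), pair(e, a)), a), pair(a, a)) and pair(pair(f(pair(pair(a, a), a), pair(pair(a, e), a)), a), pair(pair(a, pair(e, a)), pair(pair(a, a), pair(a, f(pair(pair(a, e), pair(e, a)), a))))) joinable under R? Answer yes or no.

Reduce t₁ = pair(f(pair(pair(a, f(pair(pair(a, pair(e, a)), pair(e, a)), a)), pair(e, a)), a), pair(a, a)):
1. pair(f(pair(pair(a, f(pair(pair(a, pair(e, a)), pair(e, a)), a)), pair(e, a)), a), pair(a, a))  →  pair(f(pair(pair(a, pair(e, a)), pair(e, a)), a), pair(a, a))   [R1 at 1]
2. pair(f(pair(pair(a, pair(e, a)), pair(e, a)), a), pair(a, a))  →  pair(pair(e, a), pair(a, a))   [R1 at 1]

Reduce t₂ = pair(pair(f(pair(pair(a, a), a), pair(pair(a, e), a)), a), pair(pair(a, pair(e, a)), pair(pair(a, a), pair(a, f(pair(pair(a, e), pair(e, a)), a))))):
1. pair(pair(f(pair(pair(a, a), a), pair(pair(a, e), a)), a), pair(pair(a, pair(e, a)), pair(pair(a, a), pair(a, f(pair(pair(a, e), pair(e, a)), a)))))  →  pair(pair(a, a), pair(pair(a, pair(e, a)), pair(pair(a, a), pair(a, f(pair(pair(a, e), pair(e, a)), a)))))   [R3 at 1.1]
2. pair(pair(a, a), pair(pair(a, pair(e, a)), pair(pair(a, a), pair(a, f(pair(pair(a, e), pair(e, a)), a)))))  →  pair(pair(a, a), pair(pair(a, pair(e, a)), pair(pair(a, a), pair(a, e))))   [R1 at 2.2.2.2]

no — NF(t₁) = pair(pair(e, a), pair(a, a)), NF(t₂) = pair(pair(a, a), pair(pair(a, pair(e, a)), pair(pair(a, a), pair(a, e))))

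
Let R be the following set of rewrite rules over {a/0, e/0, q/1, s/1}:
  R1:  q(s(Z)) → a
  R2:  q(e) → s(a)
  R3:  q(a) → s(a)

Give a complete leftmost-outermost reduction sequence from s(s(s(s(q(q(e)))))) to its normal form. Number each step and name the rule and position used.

s(s(s(s(a))))

1. s(s(s(s(q(q(e))))))  →  s(s(s(s(q(s(a))))))   [R2 at 1.1.1.1.1]
2. s(s(s(s(q(s(a))))))  →  s(s(s(s(a))))   [R1 at 1.1.1.1]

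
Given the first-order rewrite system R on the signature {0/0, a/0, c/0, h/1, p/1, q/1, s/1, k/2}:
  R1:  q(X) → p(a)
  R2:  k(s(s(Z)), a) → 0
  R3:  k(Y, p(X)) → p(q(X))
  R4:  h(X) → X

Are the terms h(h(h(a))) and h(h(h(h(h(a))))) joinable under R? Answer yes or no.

yes — NF(t₁) = a, NF(t₂) = a

Reduce t₁ = h(h(h(a))):
1. h(h(h(a)))  →  h(h(a))   [R4 at ε]
2. h(h(a))  →  h(a)   [R4 at ε]
3. h(a)  →  a   [R4 at ε]

Reduce t₂ = h(h(h(h(h(a))))):
1. h(h(h(h(h(a)))))  →  h(h(h(h(a))))   [R4 at ε]
2. h(h(h(h(a))))  →  h(h(h(a)))   [R4 at ε]
3. h(h(h(a)))  →  h(h(a))   [R4 at ε]
4. h(h(a))  →  h(a)   [R4 at ε]
5. h(a)  →  a   [R4 at ε]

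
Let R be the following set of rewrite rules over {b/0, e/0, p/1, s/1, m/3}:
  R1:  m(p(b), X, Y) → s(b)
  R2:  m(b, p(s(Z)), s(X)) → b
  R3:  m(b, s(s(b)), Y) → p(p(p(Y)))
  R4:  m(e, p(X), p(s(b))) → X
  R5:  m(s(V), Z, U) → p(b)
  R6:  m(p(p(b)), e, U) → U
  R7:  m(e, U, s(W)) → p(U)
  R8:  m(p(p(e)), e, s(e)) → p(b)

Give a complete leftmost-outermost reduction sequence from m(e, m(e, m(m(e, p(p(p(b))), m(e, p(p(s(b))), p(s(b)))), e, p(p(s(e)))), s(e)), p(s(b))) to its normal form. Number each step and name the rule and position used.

p(p(s(e)))

1. m(e, m(e, m(m(e, p(p(p(b))), m(e, p(p(s(b))), p(s(b)))), e, p(p(s(e)))), s(e)), p(s(b)))  →  m(e, p(m(m(e, p(p(p(b))), m(e, p(p(s(b))), p(s(b)))), e, p(p(s(e))))), p(s(b)))   [R7 at 2]
2. m(e, p(m(m(e, p(p(p(b))), m(e, p(p(s(b))), p(s(b)))), e, p(p(s(e))))), p(s(b)))  →  m(m(e, p(p(p(b))), m(e, p(p(s(b))), p(s(b)))), e, p(p(s(e))))   [R4 at ε]
3. m(m(e, p(p(p(b))), m(e, p(p(s(b))), p(s(b)))), e, p(p(s(e))))  →  m(m(e, p(p(p(b))), p(s(b))), e, p(p(s(e))))   [R4 at 1.3]
4. m(m(e, p(p(p(b))), p(s(b))), e, p(p(s(e))))  →  m(p(p(b)), e, p(p(s(e))))   [R4 at 1]
5. m(p(p(b)), e, p(p(s(e))))  →  p(p(s(e)))   [R6 at ε]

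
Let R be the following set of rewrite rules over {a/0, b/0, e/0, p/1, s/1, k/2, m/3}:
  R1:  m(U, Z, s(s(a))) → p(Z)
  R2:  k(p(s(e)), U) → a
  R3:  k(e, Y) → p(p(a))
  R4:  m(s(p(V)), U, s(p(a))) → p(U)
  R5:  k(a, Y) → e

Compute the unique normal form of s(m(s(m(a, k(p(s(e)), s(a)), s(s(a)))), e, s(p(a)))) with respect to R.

s(p(e))

1. s(m(s(m(a, k(p(s(e)), s(a)), s(s(a)))), e, s(p(a))))  →  s(m(s(p(k(p(s(e)), s(a)))), e, s(p(a))))   [R1 at 1.1.1]
2. s(m(s(p(k(p(s(e)), s(a)))), e, s(p(a))))  →  s(p(e))   [R4 at 1]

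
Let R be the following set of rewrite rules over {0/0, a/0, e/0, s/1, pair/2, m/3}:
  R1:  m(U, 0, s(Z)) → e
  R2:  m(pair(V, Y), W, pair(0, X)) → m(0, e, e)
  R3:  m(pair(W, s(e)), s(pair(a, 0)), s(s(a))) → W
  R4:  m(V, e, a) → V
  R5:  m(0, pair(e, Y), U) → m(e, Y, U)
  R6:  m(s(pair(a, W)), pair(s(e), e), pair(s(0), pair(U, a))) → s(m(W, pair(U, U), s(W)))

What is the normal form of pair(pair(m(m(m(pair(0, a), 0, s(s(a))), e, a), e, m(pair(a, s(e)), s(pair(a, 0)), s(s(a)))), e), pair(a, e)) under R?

1. pair(pair(m(m(m(pair(0, a), 0, s(s(a))), e, a), e, m(pair(a, s(e)), s(pair(a, 0)), s(s(a)))), e), pair(a, e))  →  pair(pair(m(m(pair(0, a), 0, s(s(a))), e, m(pair(a, s(e)), s(pair(a, 0)), s(s(a)))), e), pair(a, e))   [R4 at 1.1.1]
2. pair(pair(m(m(pair(0, a), 0, s(s(a))), e, m(pair(a, s(e)), s(pair(a, 0)), s(s(a)))), e), pair(a, e))  →  pair(pair(m(e, e, m(pair(a, s(e)), s(pair(a, 0)), s(s(a)))), e), pair(a, e))   [R1 at 1.1.1]
3. pair(pair(m(e, e, m(pair(a, s(e)), s(pair(a, 0)), s(s(a)))), e), pair(a, e))  →  pair(pair(m(e, e, a), e), pair(a, e))   [R3 at 1.1.3]
4. pair(pair(m(e, e, a), e), pair(a, e))  →  pair(pair(e, e), pair(a, e))   [R4 at 1.1]

pair(pair(e, e), pair(a, e))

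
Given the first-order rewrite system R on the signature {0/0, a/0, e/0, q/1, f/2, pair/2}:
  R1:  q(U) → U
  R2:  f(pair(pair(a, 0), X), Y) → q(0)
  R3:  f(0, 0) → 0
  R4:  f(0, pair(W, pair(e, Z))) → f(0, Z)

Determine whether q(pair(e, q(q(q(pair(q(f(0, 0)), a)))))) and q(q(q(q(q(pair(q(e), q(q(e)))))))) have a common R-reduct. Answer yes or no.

Reduce t₁ = q(pair(e, q(q(q(pair(q(f(0, 0)), a)))))):
1. q(pair(e, q(q(q(pair(q(f(0, 0)), a))))))  →  pair(e, q(q(q(pair(q(f(0, 0)), a)))))   [R1 at ε]
2. pair(e, q(q(q(pair(q(f(0, 0)), a)))))  →  pair(e, q(q(pair(q(f(0, 0)), a))))   [R1 at 2]
3. pair(e, q(q(pair(q(f(0, 0)), a))))  →  pair(e, q(pair(q(f(0, 0)), a)))   [R1 at 2]
4. pair(e, q(pair(q(f(0, 0)), a)))  →  pair(e, pair(q(f(0, 0)), a))   [R1 at 2]
5. pair(e, pair(q(f(0, 0)), a))  →  pair(e, pair(f(0, 0), a))   [R1 at 2.1]
6. pair(e, pair(f(0, 0), a))  →  pair(e, pair(0, a))   [R3 at 2.1]

Reduce t₂ = q(q(q(q(q(pair(q(e), q(q(e)))))))):
1. q(q(q(q(q(pair(q(e), q(q(e))))))))  →  q(q(q(q(pair(q(e), q(q(e)))))))   [R1 at ε]
2. q(q(q(q(pair(q(e), q(q(e)))))))  →  q(q(q(pair(q(e), q(q(e))))))   [R1 at ε]
3. q(q(q(pair(q(e), q(q(e))))))  →  q(q(pair(q(e), q(q(e)))))   [R1 at ε]
4. q(q(pair(q(e), q(q(e)))))  →  q(pair(q(e), q(q(e))))   [R1 at ε]
5. q(pair(q(e), q(q(e))))  →  pair(q(e), q(q(e)))   [R1 at ε]
6. pair(q(e), q(q(e)))  →  pair(e, q(q(e)))   [R1 at 1]
7. pair(e, q(q(e)))  →  pair(e, q(e))   [R1 at 2]
8. pair(e, q(e))  →  pair(e, e)   [R1 at 2]

no — NF(t₁) = pair(e, pair(0, a)), NF(t₂) = pair(e, e)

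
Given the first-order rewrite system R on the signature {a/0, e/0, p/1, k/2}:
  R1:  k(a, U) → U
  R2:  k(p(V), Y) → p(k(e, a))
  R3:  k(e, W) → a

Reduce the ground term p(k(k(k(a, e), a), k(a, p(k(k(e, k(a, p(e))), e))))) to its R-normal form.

p(p(e))

1. p(k(k(k(a, e), a), k(a, p(k(k(e, k(a, p(e))), e)))))  →  p(k(k(e, a), k(a, p(k(k(e, k(a, p(e))), e)))))   [R1 at 1.1.1]
2. p(k(k(e, a), k(a, p(k(k(e, k(a, p(e))), e)))))  →  p(k(a, k(a, p(k(k(e, k(a, p(e))), e)))))   [R3 at 1.1]
3. p(k(a, k(a, p(k(k(e, k(a, p(e))), e)))))  →  p(k(a, p(k(k(e, k(a, p(e))), e))))   [R1 at 1]
4. p(k(a, p(k(k(e, k(a, p(e))), e))))  →  p(p(k(k(e, k(a, p(e))), e)))   [R1 at 1]
5. p(p(k(k(e, k(a, p(e))), e)))  →  p(p(k(a, e)))   [R3 at 1.1.1]
6. p(p(k(a, e)))  →  p(p(e))   [R1 at 1.1]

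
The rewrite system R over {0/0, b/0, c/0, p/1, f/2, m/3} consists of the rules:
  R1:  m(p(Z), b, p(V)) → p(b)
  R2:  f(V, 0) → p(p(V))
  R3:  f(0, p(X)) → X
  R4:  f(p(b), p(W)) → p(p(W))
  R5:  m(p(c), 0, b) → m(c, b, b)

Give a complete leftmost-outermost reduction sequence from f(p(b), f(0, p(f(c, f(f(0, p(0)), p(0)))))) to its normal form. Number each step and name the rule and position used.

1. f(p(b), f(0, p(f(c, f(f(0, p(0)), p(0))))))  →  f(p(b), f(c, f(f(0, p(0)), p(0))))   [R3 at 2]
2. f(p(b), f(c, f(f(0, p(0)), p(0))))  →  f(p(b), f(c, f(0, p(0))))   [R3 at 2.2.1]
3. f(p(b), f(c, f(0, p(0))))  →  f(p(b), f(c, 0))   [R3 at 2.2]
4. f(p(b), f(c, 0))  →  f(p(b), p(p(c)))   [R2 at 2]
5. f(p(b), p(p(c)))  →  p(p(p(c)))   [R4 at ε]

p(p(p(c)))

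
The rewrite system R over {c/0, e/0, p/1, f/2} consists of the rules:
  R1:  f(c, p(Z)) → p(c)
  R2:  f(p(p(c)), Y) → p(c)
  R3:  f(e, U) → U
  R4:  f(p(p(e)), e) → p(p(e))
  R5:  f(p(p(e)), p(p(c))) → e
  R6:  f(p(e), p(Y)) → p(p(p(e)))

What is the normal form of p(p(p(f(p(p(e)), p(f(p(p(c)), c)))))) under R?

p(p(p(e)))

1. p(p(p(f(p(p(e)), p(f(p(p(c)), c))))))  →  p(p(p(f(p(p(e)), p(p(c))))))   [R2 at 1.1.1.2.1]
2. p(p(p(f(p(p(e)), p(p(c))))))  →  p(p(p(e)))   [R5 at 1.1.1]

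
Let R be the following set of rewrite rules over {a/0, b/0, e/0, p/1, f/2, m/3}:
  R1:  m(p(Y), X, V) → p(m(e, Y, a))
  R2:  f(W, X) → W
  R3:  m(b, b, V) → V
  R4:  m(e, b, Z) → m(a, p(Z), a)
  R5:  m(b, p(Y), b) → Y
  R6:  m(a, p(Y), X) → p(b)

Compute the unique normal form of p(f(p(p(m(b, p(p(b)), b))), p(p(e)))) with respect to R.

p(p(p(p(b))))

1. p(f(p(p(m(b, p(p(b)), b))), p(p(e))))  →  p(p(p(m(b, p(p(b)), b))))   [R2 at 1]
2. p(p(p(m(b, p(p(b)), b))))  →  p(p(p(p(b))))   [R5 at 1.1.1]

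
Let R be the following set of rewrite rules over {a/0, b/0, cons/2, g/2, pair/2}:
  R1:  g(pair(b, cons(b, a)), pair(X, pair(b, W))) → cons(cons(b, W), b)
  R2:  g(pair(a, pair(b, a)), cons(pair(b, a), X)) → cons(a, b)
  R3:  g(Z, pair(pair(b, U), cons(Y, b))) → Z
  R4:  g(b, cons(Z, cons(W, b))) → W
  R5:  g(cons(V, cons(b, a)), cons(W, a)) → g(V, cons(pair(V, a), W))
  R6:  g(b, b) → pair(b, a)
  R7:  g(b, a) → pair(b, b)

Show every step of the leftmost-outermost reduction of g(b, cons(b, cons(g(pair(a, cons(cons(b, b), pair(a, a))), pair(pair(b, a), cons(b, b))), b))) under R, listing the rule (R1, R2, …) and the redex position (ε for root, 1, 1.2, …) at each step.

1. g(b, cons(b, cons(g(pair(a, cons(cons(b, b), pair(a, a))), pair(pair(b, a), cons(b, b))), b)))  →  g(pair(a, cons(cons(b, b), pair(a, a))), pair(pair(b, a), cons(b, b)))   [R4 at ε]
2. g(pair(a, cons(cons(b, b), pair(a, a))), pair(pair(b, a), cons(b, b)))  →  pair(a, cons(cons(b, b), pair(a, a)))   [R3 at ε]

pair(a, cons(cons(b, b), pair(a, a)))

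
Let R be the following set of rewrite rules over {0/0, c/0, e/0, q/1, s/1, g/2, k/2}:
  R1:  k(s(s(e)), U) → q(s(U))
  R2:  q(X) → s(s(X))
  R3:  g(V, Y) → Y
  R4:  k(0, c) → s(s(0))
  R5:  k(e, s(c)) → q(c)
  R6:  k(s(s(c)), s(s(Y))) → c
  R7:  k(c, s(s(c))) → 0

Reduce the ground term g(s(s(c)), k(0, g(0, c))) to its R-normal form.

1. g(s(s(c)), k(0, g(0, c)))  →  k(0, g(0, c))   [R3 at ε]
2. k(0, g(0, c))  →  k(0, c)   [R3 at 2]
3. k(0, c)  →  s(s(0))   [R4 at ε]

s(s(0))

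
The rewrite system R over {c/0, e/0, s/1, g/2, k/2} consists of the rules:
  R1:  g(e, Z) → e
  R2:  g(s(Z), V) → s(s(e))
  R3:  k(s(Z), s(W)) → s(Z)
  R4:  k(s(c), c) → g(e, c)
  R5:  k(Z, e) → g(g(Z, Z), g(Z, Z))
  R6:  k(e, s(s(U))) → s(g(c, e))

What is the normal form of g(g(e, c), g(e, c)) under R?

e

1. g(g(e, c), g(e, c))  →  g(e, g(e, c))   [R1 at 1]
2. g(e, g(e, c))  →  e   [R1 at ε]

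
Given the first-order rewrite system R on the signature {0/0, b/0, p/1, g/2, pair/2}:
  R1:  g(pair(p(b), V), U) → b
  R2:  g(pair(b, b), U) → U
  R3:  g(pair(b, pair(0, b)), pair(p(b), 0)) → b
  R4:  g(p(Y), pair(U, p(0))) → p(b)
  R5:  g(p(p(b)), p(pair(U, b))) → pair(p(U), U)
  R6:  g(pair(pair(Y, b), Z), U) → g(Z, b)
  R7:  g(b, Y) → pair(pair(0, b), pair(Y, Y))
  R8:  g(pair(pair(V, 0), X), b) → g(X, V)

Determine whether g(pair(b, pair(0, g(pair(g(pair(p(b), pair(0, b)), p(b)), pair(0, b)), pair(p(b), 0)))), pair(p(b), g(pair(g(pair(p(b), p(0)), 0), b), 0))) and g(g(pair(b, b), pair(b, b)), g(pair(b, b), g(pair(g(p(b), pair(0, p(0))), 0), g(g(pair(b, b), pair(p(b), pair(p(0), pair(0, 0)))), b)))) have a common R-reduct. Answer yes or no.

Reduce t₁ = g(pair(b, pair(0, g(pair(g(pair(p(b), pair(0, b)), p(b)), pair(0, b)), pair(p(b), 0)))), pair(p(b), g(pair(g(pair(p(b), p(0)), 0), b), 0))):
1. g(pair(b, pair(0, g(pair(g(pair(p(b), pair(0, b)), p(b)), pair(0, b)), pair(p(b), 0)))), pair(p(b), g(pair(g(pair(p(b), p(0)), 0), b), 0)))  →  g(pair(b, pair(0, g(pair(b, pair(0, b)), pair(p(b), 0)))), pair(p(b), g(pair(g(pair(p(b), p(0)), 0), b), 0)))   [R1 at 1.2.2.1.1]
2. g(pair(b, pair(0, g(pair(b, pair(0, b)), pair(p(b), 0)))), pair(p(b), g(pair(g(pair(p(b), p(0)), 0), b), 0)))  →  g(pair(b, pair(0, b)), pair(p(b), g(pair(g(pair(p(b), p(0)), 0), b), 0)))   [R3 at 1.2.2]
3. g(pair(b, pair(0, b)), pair(p(b), g(pair(g(pair(p(b), p(0)), 0), b), 0)))  →  g(pair(b, pair(0, b)), pair(p(b), g(pair(b, b), 0)))   [R1 at 2.2.1.1]
4. g(pair(b, pair(0, b)), pair(p(b), g(pair(b, b), 0)))  →  g(pair(b, pair(0, b)), pair(p(b), 0))   [R2 at 2.2]
5. g(pair(b, pair(0, b)), pair(p(b), 0))  →  b   [R3 at ε]

Reduce t₂ = g(g(pair(b, b), pair(b, b)), g(pair(b, b), g(pair(g(p(b), pair(0, p(0))), 0), g(g(pair(b, b), pair(p(b), pair(p(0), pair(0, 0)))), b)))):
1. g(g(pair(b, b), pair(b, b)), g(pair(b, b), g(pair(g(p(b), pair(0, p(0))), 0), g(g(pair(b, b), pair(p(b), pair(p(0), pair(0, 0)))), b))))  →  g(pair(b, b), g(pair(b, b), g(pair(g(p(b), pair(0, p(0))), 0), g(g(pair(b, b), pair(p(b), pair(p(0), pair(0, 0)))), b))))   [R2 at 1]
2. g(pair(b, b), g(pair(b, b), g(pair(g(p(b), pair(0, p(0))), 0), g(g(pair(b, b), pair(p(b), pair(p(0), pair(0, 0)))), b))))  →  g(pair(b, b), g(pair(g(p(b), pair(0, p(0))), 0), g(g(pair(b, b), pair(p(b), pair(p(0), pair(0, 0)))), b)))   [R2 at ε]
3. g(pair(b, b), g(pair(g(p(b), pair(0, p(0))), 0), g(g(pair(b, b), pair(p(b), pair(p(0), pair(0, 0)))), b)))  →  g(pair(g(p(b), pair(0, p(0))), 0), g(g(pair(b, b), pair(p(b), pair(p(0), pair(0, 0)))), b))   [R2 at ε]
4. g(pair(g(p(b), pair(0, p(0))), 0), g(g(pair(b, b), pair(p(b), pair(p(0), pair(0, 0)))), b))  →  g(pair(p(b), 0), g(g(pair(b, b), pair(p(b), pair(p(0), pair(0, 0)))), b))   [R4 at 1.1]
5. g(pair(p(b), 0), g(g(pair(b, b), pair(p(b), pair(p(0), pair(0, 0)))), b))  →  b   [R1 at ε]

yes — NF(t₁) = b, NF(t₂) = b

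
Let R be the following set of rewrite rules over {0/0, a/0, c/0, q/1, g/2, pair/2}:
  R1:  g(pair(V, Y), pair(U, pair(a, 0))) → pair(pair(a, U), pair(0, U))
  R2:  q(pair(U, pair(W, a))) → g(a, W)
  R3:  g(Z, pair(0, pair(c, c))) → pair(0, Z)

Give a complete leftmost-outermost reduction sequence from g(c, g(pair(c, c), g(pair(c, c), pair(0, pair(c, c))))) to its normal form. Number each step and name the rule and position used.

1. g(c, g(pair(c, c), g(pair(c, c), pair(0, pair(c, c)))))  →  g(c, g(pair(c, c), pair(0, pair(c, c))))   [R3 at 2.2]
2. g(c, g(pair(c, c), pair(0, pair(c, c))))  →  g(c, pair(0, pair(c, c)))   [R3 at 2]
3. g(c, pair(0, pair(c, c)))  →  pair(0, c)   [R3 at ε]

pair(0, c)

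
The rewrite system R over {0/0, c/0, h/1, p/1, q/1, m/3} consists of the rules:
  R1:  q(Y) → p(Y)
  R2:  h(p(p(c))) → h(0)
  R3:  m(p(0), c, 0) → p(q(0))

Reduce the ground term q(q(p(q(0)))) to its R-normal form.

p(p(p(p(0))))

1. q(q(p(q(0))))  →  p(q(p(q(0))))   [R1 at ε]
2. p(q(p(q(0))))  →  p(p(p(q(0))))   [R1 at 1]
3. p(p(p(q(0))))  →  p(p(p(p(0))))   [R1 at 1.1.1]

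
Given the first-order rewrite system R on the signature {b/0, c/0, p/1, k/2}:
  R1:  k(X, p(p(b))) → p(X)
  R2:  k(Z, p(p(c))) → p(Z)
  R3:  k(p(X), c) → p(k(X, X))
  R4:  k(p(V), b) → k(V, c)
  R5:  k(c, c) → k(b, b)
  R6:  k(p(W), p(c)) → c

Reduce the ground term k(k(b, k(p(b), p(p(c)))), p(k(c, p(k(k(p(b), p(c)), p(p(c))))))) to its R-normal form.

p(p(b))

1. k(k(b, k(p(b), p(p(c)))), p(k(c, p(k(k(p(b), p(c)), p(p(c)))))))  →  k(k(b, p(p(b))), p(k(c, p(k(k(p(b), p(c)), p(p(c)))))))   [R2 at 1.2]
2. k(k(b, p(p(b))), p(k(c, p(k(k(p(b), p(c)), p(p(c)))))))  →  k(p(b), p(k(c, p(k(k(p(b), p(c)), p(p(c)))))))   [R1 at 1]
3. k(p(b), p(k(c, p(k(k(p(b), p(c)), p(p(c)))))))  →  k(p(b), p(k(c, p(p(k(p(b), p(c)))))))   [R2 at 2.1.2.1]
4. k(p(b), p(k(c, p(p(k(p(b), p(c)))))))  →  k(p(b), p(k(c, p(p(c)))))   [R6 at 2.1.2.1.1]
5. k(p(b), p(k(c, p(p(c)))))  →  k(p(b), p(p(c)))   [R2 at 2.1]
6. k(p(b), p(p(c)))  →  p(p(b))   [R2 at ε]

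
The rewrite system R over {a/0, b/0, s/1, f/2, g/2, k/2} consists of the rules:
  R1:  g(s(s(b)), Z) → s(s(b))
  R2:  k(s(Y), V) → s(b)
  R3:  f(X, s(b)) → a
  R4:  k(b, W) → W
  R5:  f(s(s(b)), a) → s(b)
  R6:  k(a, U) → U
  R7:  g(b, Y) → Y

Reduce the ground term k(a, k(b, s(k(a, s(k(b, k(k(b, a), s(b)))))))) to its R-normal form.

1. k(a, k(b, s(k(a, s(k(b, k(k(b, a), s(b))))))))  →  k(b, s(k(a, s(k(b, k(k(b, a), s(b)))))))   [R6 at ε]
2. k(b, s(k(a, s(k(b, k(k(b, a), s(b)))))))  →  s(k(a, s(k(b, k(k(b, a), s(b))))))   [R4 at ε]
3. s(k(a, s(k(b, k(k(b, a), s(b))))))  →  s(s(k(b, k(k(b, a), s(b)))))   [R6 at 1]
4. s(s(k(b, k(k(b, a), s(b)))))  →  s(s(k(k(b, a), s(b))))   [R4 at 1.1]
5. s(s(k(k(b, a), s(b))))  →  s(s(k(a, s(b))))   [R4 at 1.1.1]
6. s(s(k(a, s(b))))  →  s(s(s(b)))   [R6 at 1.1]

s(s(s(b)))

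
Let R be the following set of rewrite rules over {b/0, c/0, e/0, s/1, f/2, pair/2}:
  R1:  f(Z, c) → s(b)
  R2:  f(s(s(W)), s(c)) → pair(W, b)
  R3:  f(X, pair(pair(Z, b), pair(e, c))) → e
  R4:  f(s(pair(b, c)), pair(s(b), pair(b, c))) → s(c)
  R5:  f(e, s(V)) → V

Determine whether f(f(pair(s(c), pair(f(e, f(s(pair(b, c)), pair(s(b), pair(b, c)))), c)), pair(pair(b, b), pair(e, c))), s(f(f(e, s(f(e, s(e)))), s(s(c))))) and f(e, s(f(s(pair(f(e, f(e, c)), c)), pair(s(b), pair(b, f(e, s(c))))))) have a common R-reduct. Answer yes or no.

Reduce t₁ = f(f(pair(s(c), pair(f(e, f(s(pair(b, c)), pair(s(b), pair(b, c)))), c)), pair(pair(b, b), pair(e, c))), s(f(f(e, s(f(e, s(e)))), s(s(c))))):
1. f(f(pair(s(c), pair(f(e, f(s(pair(b, c)), pair(s(b), pair(b, c)))), c)), pair(pair(b, b), pair(e, c))), s(f(f(e, s(f(e, s(e)))), s(s(c)))))  →  f(e, s(f(f(e, s(f(e, s(e)))), s(s(c)))))   [R3 at 1]
2. f(e, s(f(f(e, s(f(e, s(e)))), s(s(c)))))  →  f(f(e, s(f(e, s(e)))), s(s(c)))   [R5 at ε]
3. f(f(e, s(f(e, s(e)))), s(s(c)))  →  f(f(e, s(e)), s(s(c)))   [R5 at 1]
4. f(f(e, s(e)), s(s(c)))  →  f(e, s(s(c)))   [R5 at 1]
5. f(e, s(s(c)))  →  s(c)   [R5 at ε]

Reduce t₂ = f(e, s(f(s(pair(f(e, f(e, c)), c)), pair(s(b), pair(b, f(e, s(c))))))):
1. f(e, s(f(s(pair(f(e, f(e, c)), c)), pair(s(b), pair(b, f(e, s(c)))))))  →  f(s(pair(f(e, f(e, c)), c)), pair(s(b), pair(b, f(e, s(c)))))   [R5 at ε]
2. f(s(pair(f(e, f(e, c)), c)), pair(s(b), pair(b, f(e, s(c)))))  →  f(s(pair(f(e, s(b)), c)), pair(s(b), pair(b, f(e, s(c)))))   [R1 at 1.1.1.2]
3. f(s(pair(f(e, s(b)), c)), pair(s(b), pair(b, f(e, s(c)))))  →  f(s(pair(b, c)), pair(s(b), pair(b, f(e, s(c)))))   [R5 at 1.1.1]
4. f(s(pair(b, c)), pair(s(b), pair(b, f(e, s(c)))))  →  f(s(pair(b, c)), pair(s(b), pair(b, c)))   [R5 at 2.2.2]
5. f(s(pair(b, c)), pair(s(b), pair(b, c)))  →  s(c)   [R4 at ε]

yes — NF(t₁) = s(c), NF(t₂) = s(c)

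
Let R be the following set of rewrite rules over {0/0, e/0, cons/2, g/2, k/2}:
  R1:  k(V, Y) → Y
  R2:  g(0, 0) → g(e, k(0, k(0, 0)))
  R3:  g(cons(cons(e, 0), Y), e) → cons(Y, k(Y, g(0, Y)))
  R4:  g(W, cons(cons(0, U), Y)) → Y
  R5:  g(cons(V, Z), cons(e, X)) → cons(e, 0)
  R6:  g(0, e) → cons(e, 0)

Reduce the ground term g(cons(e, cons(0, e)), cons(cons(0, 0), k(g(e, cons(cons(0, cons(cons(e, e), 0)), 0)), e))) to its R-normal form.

1. g(cons(e, cons(0, e)), cons(cons(0, 0), k(g(e, cons(cons(0, cons(cons(e, e), 0)), 0)), e)))  →  k(g(e, cons(cons(0, cons(cons(e, e), 0)), 0)), e)   [R4 at ε]
2. k(g(e, cons(cons(0, cons(cons(e, e), 0)), 0)), e)  →  e   [R1 at ε]

e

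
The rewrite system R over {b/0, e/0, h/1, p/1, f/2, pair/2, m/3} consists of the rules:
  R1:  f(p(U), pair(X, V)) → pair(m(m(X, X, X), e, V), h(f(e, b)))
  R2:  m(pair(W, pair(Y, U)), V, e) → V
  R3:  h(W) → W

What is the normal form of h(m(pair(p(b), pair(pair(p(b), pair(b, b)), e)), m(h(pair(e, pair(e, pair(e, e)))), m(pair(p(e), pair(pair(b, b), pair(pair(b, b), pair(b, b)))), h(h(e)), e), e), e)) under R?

1. h(m(pair(p(b), pair(pair(p(b), pair(b, b)), e)), m(h(pair(e, pair(e, pair(e, e)))), m(pair(p(e), pair(pair(b, b), pair(pair(b, b), pair(b, b)))), h(h(e)), e), e), e))  →  m(pair(p(b), pair(pair(p(b), pair(b, b)), e)), m(h(pair(e, pair(e, pair(e, e)))), m(pair(p(e), pair(pair(b, b), pair(pair(b, b), pair(b, b)))), h(h(e)), e), e), e)   [R3 at ε]
2. m(pair(p(b), pair(pair(p(b), pair(b, b)), e)), m(h(pair(e, pair(e, pair(e, e)))), m(pair(p(e), pair(pair(b, b), pair(pair(b, b), pair(b, b)))), h(h(e)), e), e), e)  →  m(h(pair(e, pair(e, pair(e, e)))), m(pair(p(e), pair(pair(b, b), pair(pair(b, b), pair(b, b)))), h(h(e)), e), e)   [R2 at ε]
3. m(h(pair(e, pair(e, pair(e, e)))), m(pair(p(e), pair(pair(b, b), pair(pair(b, b), pair(b, b)))), h(h(e)), e), e)  →  m(pair(e, pair(e, pair(e, e))), m(pair(p(e), pair(pair(b, b), pair(pair(b, b), pair(b, b)))), h(h(e)), e), e)   [R3 at 1]
4. m(pair(e, pair(e, pair(e, e))), m(pair(p(e), pair(pair(b, b), pair(pair(b, b), pair(b, b)))), h(h(e)), e), e)  →  m(pair(p(e), pair(pair(b, b), pair(pair(b, b), pair(b, b)))), h(h(e)), e)   [R2 at ε]
5. m(pair(p(e), pair(pair(b, b), pair(pair(b, b), pair(b, b)))), h(h(e)), e)  →  h(h(e))   [R2 at ε]
6. h(h(e))  →  h(e)   [R3 at ε]
7. h(e)  →  e   [R3 at ε]

e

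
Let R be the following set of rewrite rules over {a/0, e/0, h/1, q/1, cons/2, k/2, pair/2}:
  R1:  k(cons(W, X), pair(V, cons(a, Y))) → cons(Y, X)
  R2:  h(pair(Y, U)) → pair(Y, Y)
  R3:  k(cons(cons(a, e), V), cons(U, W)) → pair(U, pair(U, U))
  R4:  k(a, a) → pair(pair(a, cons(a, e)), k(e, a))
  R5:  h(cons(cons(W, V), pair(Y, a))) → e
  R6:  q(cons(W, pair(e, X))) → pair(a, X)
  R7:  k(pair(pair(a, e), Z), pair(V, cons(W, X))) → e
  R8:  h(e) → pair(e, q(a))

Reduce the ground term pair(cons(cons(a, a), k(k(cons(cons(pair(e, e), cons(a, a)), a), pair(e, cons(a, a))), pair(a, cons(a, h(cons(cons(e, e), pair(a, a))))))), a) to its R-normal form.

1. pair(cons(cons(a, a), k(k(cons(cons(pair(e, e), cons(a, a)), a), pair(e, cons(a, a))), pair(a, cons(a, h(cons(cons(e, e), pair(a, a))))))), a)  →  pair(cons(cons(a, a), k(cons(a, a), pair(a, cons(a, h(cons(cons(e, e), pair(a, a))))))), a)   [R1 at 1.2.1]
2. pair(cons(cons(a, a), k(cons(a, a), pair(a, cons(a, h(cons(cons(e, e), pair(a, a))))))), a)  →  pair(cons(cons(a, a), cons(h(cons(cons(e, e), pair(a, a))), a)), a)   [R1 at 1.2]
3. pair(cons(cons(a, a), cons(h(cons(cons(e, e), pair(a, a))), a)), a)  →  pair(cons(cons(a, a), cons(e, a)), a)   [R5 at 1.2.1]

pair(cons(cons(a, a), cons(e, a)), a)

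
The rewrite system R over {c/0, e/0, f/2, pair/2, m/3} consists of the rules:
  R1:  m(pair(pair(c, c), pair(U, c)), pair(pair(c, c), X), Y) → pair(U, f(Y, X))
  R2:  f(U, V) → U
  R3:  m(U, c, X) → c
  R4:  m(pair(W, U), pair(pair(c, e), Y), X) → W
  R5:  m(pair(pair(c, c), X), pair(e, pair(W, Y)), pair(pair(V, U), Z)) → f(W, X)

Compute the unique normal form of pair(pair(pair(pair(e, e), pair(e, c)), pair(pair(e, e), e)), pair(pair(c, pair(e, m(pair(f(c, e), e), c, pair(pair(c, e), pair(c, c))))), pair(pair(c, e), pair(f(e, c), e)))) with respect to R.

1. pair(pair(pair(pair(e, e), pair(e, c)), pair(pair(e, e), e)), pair(pair(c, pair(e, m(pair(f(c, e), e), c, pair(pair(c, e), pair(c, c))))), pair(pair(c, e), pair(f(e, c), e))))  →  pair(pair(pair(pair(e, e), pair(e, c)), pair(pair(e, e), e)), pair(pair(c, pair(e, c)), pair(pair(c, e), pair(f(e, c), e))))   [R3 at 2.1.2.2]
2. pair(pair(pair(pair(e, e), pair(e, c)), pair(pair(e, e), e)), pair(pair(c, pair(e, c)), pair(pair(c, e), pair(f(e, c), e))))  →  pair(pair(pair(pair(e, e), pair(e, c)), pair(pair(e, e), e)), pair(pair(c, pair(e, c)), pair(pair(c, e), pair(e, e))))   [R2 at 2.2.2.1]

pair(pair(pair(pair(e, e), pair(e, c)), pair(pair(e, e), e)), pair(pair(c, pair(e, c)), pair(pair(c, e), pair(e, e))))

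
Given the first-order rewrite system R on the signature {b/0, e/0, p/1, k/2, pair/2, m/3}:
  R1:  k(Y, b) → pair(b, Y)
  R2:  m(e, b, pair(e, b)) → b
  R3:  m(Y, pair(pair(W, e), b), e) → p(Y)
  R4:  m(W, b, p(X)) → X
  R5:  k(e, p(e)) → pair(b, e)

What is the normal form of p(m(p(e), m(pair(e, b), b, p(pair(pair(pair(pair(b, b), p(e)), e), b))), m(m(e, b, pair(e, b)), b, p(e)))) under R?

1. p(m(p(e), m(pair(e, b), b, p(pair(pair(pair(pair(b, b), p(e)), e), b))), m(m(e, b, pair(e, b)), b, p(e))))  →  p(m(p(e), pair(pair(pair(pair(b, b), p(e)), e), b), m(m(e, b, pair(e, b)), b, p(e))))   [R4 at 1.2]
2. p(m(p(e), pair(pair(pair(pair(b, b), p(e)), e), b), m(m(e, b, pair(e, b)), b, p(e))))  →  p(m(p(e), pair(pair(pair(pair(b, b), p(e)), e), b), e))   [R4 at 1.3]
3. p(m(p(e), pair(pair(pair(pair(b, b), p(e)), e), b), e))  →  p(p(p(e)))   [R3 at 1]

p(p(p(e)))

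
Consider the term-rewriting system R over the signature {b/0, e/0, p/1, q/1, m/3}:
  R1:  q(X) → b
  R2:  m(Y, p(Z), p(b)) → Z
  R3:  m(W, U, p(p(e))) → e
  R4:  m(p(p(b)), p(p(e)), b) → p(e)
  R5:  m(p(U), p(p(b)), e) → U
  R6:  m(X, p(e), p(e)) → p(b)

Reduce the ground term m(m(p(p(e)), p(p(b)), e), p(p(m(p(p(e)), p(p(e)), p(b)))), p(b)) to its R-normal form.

p(p(e))

1. m(m(p(p(e)), p(p(b)), e), p(p(m(p(p(e)), p(p(e)), p(b)))), p(b))  →  p(m(p(p(e)), p(p(e)), p(b)))   [R2 at ε]
2. p(m(p(p(e)), p(p(e)), p(b)))  →  p(p(e))   [R2 at 1]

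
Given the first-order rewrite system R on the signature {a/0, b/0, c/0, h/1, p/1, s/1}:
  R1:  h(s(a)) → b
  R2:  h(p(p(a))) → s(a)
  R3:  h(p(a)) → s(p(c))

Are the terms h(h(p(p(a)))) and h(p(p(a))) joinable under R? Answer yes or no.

no — NF(t₁) = b, NF(t₂) = s(a)

Reduce t₁ = h(h(p(p(a)))):
1. h(h(p(p(a))))  →  h(s(a))   [R2 at 1]
2. h(s(a))  →  b   [R1 at ε]

Reduce t₂ = h(p(p(a))):
1. h(p(p(a)))  →  s(a)   [R2 at ε]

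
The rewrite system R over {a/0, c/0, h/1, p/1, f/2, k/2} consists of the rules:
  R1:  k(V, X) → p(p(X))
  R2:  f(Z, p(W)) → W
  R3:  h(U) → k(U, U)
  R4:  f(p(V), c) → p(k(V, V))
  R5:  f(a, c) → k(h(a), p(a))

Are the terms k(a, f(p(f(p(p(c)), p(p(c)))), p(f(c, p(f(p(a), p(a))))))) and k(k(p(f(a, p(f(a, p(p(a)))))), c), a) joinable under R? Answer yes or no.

yes — NF(t₁) = p(p(a)), NF(t₂) = p(p(a))

Reduce t₁ = k(a, f(p(f(p(p(c)), p(p(c)))), p(f(c, p(f(p(a), p(a))))))):
1. k(a, f(p(f(p(p(c)), p(p(c)))), p(f(c, p(f(p(a), p(a)))))))  →  p(p(f(p(f(p(p(c)), p(p(c)))), p(f(c, p(f(p(a), p(a))))))))   [R1 at ε]
2. p(p(f(p(f(p(p(c)), p(p(c)))), p(f(c, p(f(p(a), p(a))))))))  →  p(p(f(c, p(f(p(a), p(a))))))   [R2 at 1.1]
3. p(p(f(c, p(f(p(a), p(a))))))  →  p(p(f(p(a), p(a))))   [R2 at 1.1]
4. p(p(f(p(a), p(a))))  →  p(p(a))   [R2 at 1.1]

Reduce t₂ = k(k(p(f(a, p(f(a, p(p(a)))))), c), a):
1. k(k(p(f(a, p(f(a, p(p(a)))))), c), a)  →  p(p(a))   [R1 at ε]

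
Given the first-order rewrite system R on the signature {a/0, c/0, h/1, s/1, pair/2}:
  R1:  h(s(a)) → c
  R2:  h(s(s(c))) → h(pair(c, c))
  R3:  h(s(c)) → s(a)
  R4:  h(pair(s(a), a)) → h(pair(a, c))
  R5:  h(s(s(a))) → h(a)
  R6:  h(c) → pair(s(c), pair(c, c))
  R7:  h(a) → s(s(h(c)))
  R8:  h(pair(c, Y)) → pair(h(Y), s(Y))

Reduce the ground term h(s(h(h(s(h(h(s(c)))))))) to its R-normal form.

1. h(s(h(h(s(h(h(s(c))))))))  →  h(s(h(h(s(h(s(a)))))))   [R3 at 1.1.1.1.1.1]
2. h(s(h(h(s(h(s(a)))))))  →  h(s(h(h(s(c)))))   [R1 at 1.1.1.1.1]
3. h(s(h(h(s(c)))))  →  h(s(h(s(a))))   [R3 at 1.1.1]
4. h(s(h(s(a))))  →  h(s(c))   [R1 at 1.1]
5. h(s(c))  →  s(a)   [R3 at ε]

s(a)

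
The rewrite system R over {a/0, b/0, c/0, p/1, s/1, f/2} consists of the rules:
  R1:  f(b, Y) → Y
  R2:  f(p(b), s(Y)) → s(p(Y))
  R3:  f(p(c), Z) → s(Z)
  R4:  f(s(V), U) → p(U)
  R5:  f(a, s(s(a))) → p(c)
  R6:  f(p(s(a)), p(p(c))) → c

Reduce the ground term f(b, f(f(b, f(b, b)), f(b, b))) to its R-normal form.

1. f(b, f(f(b, f(b, b)), f(b, b)))  →  f(f(b, f(b, b)), f(b, b))   [R1 at ε]
2. f(f(b, f(b, b)), f(b, b))  →  f(f(b, b), f(b, b))   [R1 at 1]
3. f(f(b, b), f(b, b))  →  f(b, f(b, b))   [R1 at 1]
4. f(b, f(b, b))  →  f(b, b)   [R1 at ε]
5. f(b, b)  →  b   [R1 at ε]

b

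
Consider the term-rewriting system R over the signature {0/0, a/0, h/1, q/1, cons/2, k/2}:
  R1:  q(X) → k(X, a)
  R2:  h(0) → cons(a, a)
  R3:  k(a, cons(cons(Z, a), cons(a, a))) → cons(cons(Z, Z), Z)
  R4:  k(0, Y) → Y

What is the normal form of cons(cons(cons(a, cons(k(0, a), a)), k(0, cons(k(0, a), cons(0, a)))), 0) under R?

1. cons(cons(cons(a, cons(k(0, a), a)), k(0, cons(k(0, a), cons(0, a)))), 0)  →  cons(cons(cons(a, cons(a, a)), k(0, cons(k(0, a), cons(0, a)))), 0)   [R4 at 1.1.2.1]
2. cons(cons(cons(a, cons(a, a)), k(0, cons(k(0, a), cons(0, a)))), 0)  →  cons(cons(cons(a, cons(a, a)), cons(k(0, a), cons(0, a))), 0)   [R4 at 1.2]
3. cons(cons(cons(a, cons(a, a)), cons(k(0, a), cons(0, a))), 0)  →  cons(cons(cons(a, cons(a, a)), cons(a, cons(0, a))), 0)   [R4 at 1.2.1]

cons(cons(cons(a, cons(a, a)), cons(a, cons(0, a))), 0)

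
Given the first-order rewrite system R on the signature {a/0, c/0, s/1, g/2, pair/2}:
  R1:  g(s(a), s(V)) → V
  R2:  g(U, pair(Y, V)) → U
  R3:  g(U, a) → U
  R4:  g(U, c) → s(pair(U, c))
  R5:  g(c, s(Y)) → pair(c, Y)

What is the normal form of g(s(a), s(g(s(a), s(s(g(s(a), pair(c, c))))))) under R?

s(s(a))

1. g(s(a), s(g(s(a), s(s(g(s(a), pair(c, c)))))))  →  g(s(a), s(s(g(s(a), pair(c, c)))))   [R1 at ε]
2. g(s(a), s(s(g(s(a), pair(c, c)))))  →  s(g(s(a), pair(c, c)))   [R1 at ε]
3. s(g(s(a), pair(c, c)))  →  s(s(a))   [R2 at 1]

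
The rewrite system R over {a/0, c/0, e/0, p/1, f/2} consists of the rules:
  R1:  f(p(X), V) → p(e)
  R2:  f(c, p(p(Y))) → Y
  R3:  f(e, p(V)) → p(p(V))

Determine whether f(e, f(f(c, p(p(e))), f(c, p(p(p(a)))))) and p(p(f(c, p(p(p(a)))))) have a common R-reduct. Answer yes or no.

yes — NF(t₁) = p(p(p(a))), NF(t₂) = p(p(p(a)))

Reduce t₁ = f(e, f(f(c, p(p(e))), f(c, p(p(p(a)))))):
1. f(e, f(f(c, p(p(e))), f(c, p(p(p(a))))))  →  f(e, f(e, f(c, p(p(p(a))))))   [R2 at 2.1]
2. f(e, f(e, f(c, p(p(p(a))))))  →  f(e, f(e, p(a)))   [R2 at 2.2]
3. f(e, f(e, p(a)))  →  f(e, p(p(a)))   [R3 at 2]
4. f(e, p(p(a)))  →  p(p(p(a)))   [R3 at ε]

Reduce t₂ = p(p(f(c, p(p(p(a)))))):
1. p(p(f(c, p(p(p(a))))))  →  p(p(p(a)))   [R2 at 1.1]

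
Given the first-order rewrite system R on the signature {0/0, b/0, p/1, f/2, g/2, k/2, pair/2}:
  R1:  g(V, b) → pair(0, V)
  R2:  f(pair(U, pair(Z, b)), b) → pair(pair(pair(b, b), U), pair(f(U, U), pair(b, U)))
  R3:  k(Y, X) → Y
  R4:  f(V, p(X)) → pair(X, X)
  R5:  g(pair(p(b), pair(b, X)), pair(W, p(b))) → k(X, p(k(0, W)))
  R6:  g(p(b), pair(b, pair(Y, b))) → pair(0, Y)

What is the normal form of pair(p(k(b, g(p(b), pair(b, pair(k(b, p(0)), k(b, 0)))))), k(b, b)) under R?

pair(p(b), b)

1. pair(p(k(b, g(p(b), pair(b, pair(k(b, p(0)), k(b, 0)))))), k(b, b))  →  pair(p(b), k(b, b))   [R3 at 1.1]
2. pair(p(b), k(b, b))  →  pair(p(b), b)   [R3 at 2]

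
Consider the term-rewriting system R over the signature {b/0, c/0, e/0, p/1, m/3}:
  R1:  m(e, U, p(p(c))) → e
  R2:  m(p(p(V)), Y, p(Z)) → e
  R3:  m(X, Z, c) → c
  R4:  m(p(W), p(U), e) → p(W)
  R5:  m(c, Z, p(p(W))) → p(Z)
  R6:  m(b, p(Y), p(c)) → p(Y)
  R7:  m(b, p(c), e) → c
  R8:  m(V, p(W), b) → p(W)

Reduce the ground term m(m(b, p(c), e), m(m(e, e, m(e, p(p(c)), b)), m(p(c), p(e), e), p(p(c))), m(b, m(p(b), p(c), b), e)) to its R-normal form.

c

1. m(m(b, p(c), e), m(m(e, e, m(e, p(p(c)), b)), m(p(c), p(e), e), p(p(c))), m(b, m(p(b), p(c), b), e))  →  m(c, m(m(e, e, m(e, p(p(c)), b)), m(p(c), p(e), e), p(p(c))), m(b, m(p(b), p(c), b), e))   [R7 at 1]
2. m(c, m(m(e, e, m(e, p(p(c)), b)), m(p(c), p(e), e), p(p(c))), m(b, m(p(b), p(c), b), e))  →  m(c, m(m(e, e, p(p(c))), m(p(c), p(e), e), p(p(c))), m(b, m(p(b), p(c), b), e))   [R8 at 2.1.3]
3. m(c, m(m(e, e, p(p(c))), m(p(c), p(e), e), p(p(c))), m(b, m(p(b), p(c), b), e))  →  m(c, m(e, m(p(c), p(e), e), p(p(c))), m(b, m(p(b), p(c), b), e))   [R1 at 2.1]
4. m(c, m(e, m(p(c), p(e), e), p(p(c))), m(b, m(p(b), p(c), b), e))  →  m(c, e, m(b, m(p(b), p(c), b), e))   [R1 at 2]
5. m(c, e, m(b, m(p(b), p(c), b), e))  →  m(c, e, m(b, p(c), e))   [R8 at 3.2]
6. m(c, e, m(b, p(c), e))  →  m(c, e, c)   [R7 at 3]
7. m(c, e, c)  →  c   [R3 at ε]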